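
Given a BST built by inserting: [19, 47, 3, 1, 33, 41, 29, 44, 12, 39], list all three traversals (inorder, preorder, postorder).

Tree insertion order: [19, 47, 3, 1, 33, 41, 29, 44, 12, 39]
Tree (level-order array): [19, 3, 47, 1, 12, 33, None, None, None, None, None, 29, 41, None, None, 39, 44]
Inorder (L, root, R): [1, 3, 12, 19, 29, 33, 39, 41, 44, 47]
Preorder (root, L, R): [19, 3, 1, 12, 47, 33, 29, 41, 39, 44]
Postorder (L, R, root): [1, 12, 3, 29, 39, 44, 41, 33, 47, 19]


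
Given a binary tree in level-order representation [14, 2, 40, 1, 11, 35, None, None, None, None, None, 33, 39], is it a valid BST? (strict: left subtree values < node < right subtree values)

Level-order array: [14, 2, 40, 1, 11, 35, None, None, None, None, None, 33, 39]
Validate using subtree bounds (lo, hi): at each node, require lo < value < hi,
then recurse left with hi=value and right with lo=value.
Preorder trace (stopping at first violation):
  at node 14 with bounds (-inf, +inf): OK
  at node 2 with bounds (-inf, 14): OK
  at node 1 with bounds (-inf, 2): OK
  at node 11 with bounds (2, 14): OK
  at node 40 with bounds (14, +inf): OK
  at node 35 with bounds (14, 40): OK
  at node 33 with bounds (14, 35): OK
  at node 39 with bounds (35, 40): OK
No violation found at any node.
Result: Valid BST


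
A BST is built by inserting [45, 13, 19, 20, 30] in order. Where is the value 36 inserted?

Starting tree (level order): [45, 13, None, None, 19, None, 20, None, 30]
Insertion path: 45 -> 13 -> 19 -> 20 -> 30
Result: insert 36 as right child of 30
Final tree (level order): [45, 13, None, None, 19, None, 20, None, 30, None, 36]


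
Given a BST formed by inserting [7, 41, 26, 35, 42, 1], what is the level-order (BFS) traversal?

Tree insertion order: [7, 41, 26, 35, 42, 1]
Tree (level-order array): [7, 1, 41, None, None, 26, 42, None, 35]
BFS from the root, enqueuing left then right child of each popped node:
  queue [7] -> pop 7, enqueue [1, 41], visited so far: [7]
  queue [1, 41] -> pop 1, enqueue [none], visited so far: [7, 1]
  queue [41] -> pop 41, enqueue [26, 42], visited so far: [7, 1, 41]
  queue [26, 42] -> pop 26, enqueue [35], visited so far: [7, 1, 41, 26]
  queue [42, 35] -> pop 42, enqueue [none], visited so far: [7, 1, 41, 26, 42]
  queue [35] -> pop 35, enqueue [none], visited so far: [7, 1, 41, 26, 42, 35]
Result: [7, 1, 41, 26, 42, 35]


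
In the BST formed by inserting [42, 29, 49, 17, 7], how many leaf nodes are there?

Tree built from: [42, 29, 49, 17, 7]
Tree (level-order array): [42, 29, 49, 17, None, None, None, 7]
Rule: A leaf has 0 children.
Per-node child counts:
  node 42: 2 child(ren)
  node 29: 1 child(ren)
  node 17: 1 child(ren)
  node 7: 0 child(ren)
  node 49: 0 child(ren)
Matching nodes: [7, 49]
Count of leaf nodes: 2


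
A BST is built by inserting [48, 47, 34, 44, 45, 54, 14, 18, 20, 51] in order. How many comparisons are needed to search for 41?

Search path for 41: 48 -> 47 -> 34 -> 44
Found: False
Comparisons: 4


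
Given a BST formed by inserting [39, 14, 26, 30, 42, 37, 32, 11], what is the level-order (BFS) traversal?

Tree insertion order: [39, 14, 26, 30, 42, 37, 32, 11]
Tree (level-order array): [39, 14, 42, 11, 26, None, None, None, None, None, 30, None, 37, 32]
BFS from the root, enqueuing left then right child of each popped node:
  queue [39] -> pop 39, enqueue [14, 42], visited so far: [39]
  queue [14, 42] -> pop 14, enqueue [11, 26], visited so far: [39, 14]
  queue [42, 11, 26] -> pop 42, enqueue [none], visited so far: [39, 14, 42]
  queue [11, 26] -> pop 11, enqueue [none], visited so far: [39, 14, 42, 11]
  queue [26] -> pop 26, enqueue [30], visited so far: [39, 14, 42, 11, 26]
  queue [30] -> pop 30, enqueue [37], visited so far: [39, 14, 42, 11, 26, 30]
  queue [37] -> pop 37, enqueue [32], visited so far: [39, 14, 42, 11, 26, 30, 37]
  queue [32] -> pop 32, enqueue [none], visited so far: [39, 14, 42, 11, 26, 30, 37, 32]
Result: [39, 14, 42, 11, 26, 30, 37, 32]


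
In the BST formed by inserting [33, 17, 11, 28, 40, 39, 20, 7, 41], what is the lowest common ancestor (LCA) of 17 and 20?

Tree insertion order: [33, 17, 11, 28, 40, 39, 20, 7, 41]
Tree (level-order array): [33, 17, 40, 11, 28, 39, 41, 7, None, 20]
In a BST, the LCA of p=17, q=20 is the first node v on the
root-to-leaf path with p <= v <= q (go left if both < v, right if both > v).
Walk from root:
  at 33: both 17 and 20 < 33, go left
  at 17: 17 <= 17 <= 20, this is the LCA
LCA = 17


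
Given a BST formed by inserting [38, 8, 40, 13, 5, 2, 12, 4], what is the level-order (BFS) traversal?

Tree insertion order: [38, 8, 40, 13, 5, 2, 12, 4]
Tree (level-order array): [38, 8, 40, 5, 13, None, None, 2, None, 12, None, None, 4]
BFS from the root, enqueuing left then right child of each popped node:
  queue [38] -> pop 38, enqueue [8, 40], visited so far: [38]
  queue [8, 40] -> pop 8, enqueue [5, 13], visited so far: [38, 8]
  queue [40, 5, 13] -> pop 40, enqueue [none], visited so far: [38, 8, 40]
  queue [5, 13] -> pop 5, enqueue [2], visited so far: [38, 8, 40, 5]
  queue [13, 2] -> pop 13, enqueue [12], visited so far: [38, 8, 40, 5, 13]
  queue [2, 12] -> pop 2, enqueue [4], visited so far: [38, 8, 40, 5, 13, 2]
  queue [12, 4] -> pop 12, enqueue [none], visited so far: [38, 8, 40, 5, 13, 2, 12]
  queue [4] -> pop 4, enqueue [none], visited so far: [38, 8, 40, 5, 13, 2, 12, 4]
Result: [38, 8, 40, 5, 13, 2, 12, 4]


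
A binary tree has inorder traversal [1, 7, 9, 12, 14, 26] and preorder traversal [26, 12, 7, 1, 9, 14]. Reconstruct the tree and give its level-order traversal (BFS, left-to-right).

Inorder:  [1, 7, 9, 12, 14, 26]
Preorder: [26, 12, 7, 1, 9, 14]
Algorithm: preorder visits root first, so consume preorder in order;
for each root, split the current inorder slice at that value into
left-subtree inorder and right-subtree inorder, then recurse.
Recursive splits:
  root=26; inorder splits into left=[1, 7, 9, 12, 14], right=[]
  root=12; inorder splits into left=[1, 7, 9], right=[14]
  root=7; inorder splits into left=[1], right=[9]
  root=1; inorder splits into left=[], right=[]
  root=9; inorder splits into left=[], right=[]
  root=14; inorder splits into left=[], right=[]
Reconstructed level-order: [26, 12, 7, 14, 1, 9]


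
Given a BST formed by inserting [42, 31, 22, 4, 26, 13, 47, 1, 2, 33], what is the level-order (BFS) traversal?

Tree insertion order: [42, 31, 22, 4, 26, 13, 47, 1, 2, 33]
Tree (level-order array): [42, 31, 47, 22, 33, None, None, 4, 26, None, None, 1, 13, None, None, None, 2]
BFS from the root, enqueuing left then right child of each popped node:
  queue [42] -> pop 42, enqueue [31, 47], visited so far: [42]
  queue [31, 47] -> pop 31, enqueue [22, 33], visited so far: [42, 31]
  queue [47, 22, 33] -> pop 47, enqueue [none], visited so far: [42, 31, 47]
  queue [22, 33] -> pop 22, enqueue [4, 26], visited so far: [42, 31, 47, 22]
  queue [33, 4, 26] -> pop 33, enqueue [none], visited so far: [42, 31, 47, 22, 33]
  queue [4, 26] -> pop 4, enqueue [1, 13], visited so far: [42, 31, 47, 22, 33, 4]
  queue [26, 1, 13] -> pop 26, enqueue [none], visited so far: [42, 31, 47, 22, 33, 4, 26]
  queue [1, 13] -> pop 1, enqueue [2], visited so far: [42, 31, 47, 22, 33, 4, 26, 1]
  queue [13, 2] -> pop 13, enqueue [none], visited so far: [42, 31, 47, 22, 33, 4, 26, 1, 13]
  queue [2] -> pop 2, enqueue [none], visited so far: [42, 31, 47, 22, 33, 4, 26, 1, 13, 2]
Result: [42, 31, 47, 22, 33, 4, 26, 1, 13, 2]


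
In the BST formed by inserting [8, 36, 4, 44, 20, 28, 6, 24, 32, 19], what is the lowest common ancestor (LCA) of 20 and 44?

Tree insertion order: [8, 36, 4, 44, 20, 28, 6, 24, 32, 19]
Tree (level-order array): [8, 4, 36, None, 6, 20, 44, None, None, 19, 28, None, None, None, None, 24, 32]
In a BST, the LCA of p=20, q=44 is the first node v on the
root-to-leaf path with p <= v <= q (go left if both < v, right if both > v).
Walk from root:
  at 8: both 20 and 44 > 8, go right
  at 36: 20 <= 36 <= 44, this is the LCA
LCA = 36


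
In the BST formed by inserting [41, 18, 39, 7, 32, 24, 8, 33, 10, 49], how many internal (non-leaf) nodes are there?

Tree built from: [41, 18, 39, 7, 32, 24, 8, 33, 10, 49]
Tree (level-order array): [41, 18, 49, 7, 39, None, None, None, 8, 32, None, None, 10, 24, 33]
Rule: An internal node has at least one child.
Per-node child counts:
  node 41: 2 child(ren)
  node 18: 2 child(ren)
  node 7: 1 child(ren)
  node 8: 1 child(ren)
  node 10: 0 child(ren)
  node 39: 1 child(ren)
  node 32: 2 child(ren)
  node 24: 0 child(ren)
  node 33: 0 child(ren)
  node 49: 0 child(ren)
Matching nodes: [41, 18, 7, 8, 39, 32]
Count of internal (non-leaf) nodes: 6


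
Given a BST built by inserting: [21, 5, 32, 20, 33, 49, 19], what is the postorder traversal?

Tree insertion order: [21, 5, 32, 20, 33, 49, 19]
Tree (level-order array): [21, 5, 32, None, 20, None, 33, 19, None, None, 49]
Postorder traversal: [19, 20, 5, 49, 33, 32, 21]


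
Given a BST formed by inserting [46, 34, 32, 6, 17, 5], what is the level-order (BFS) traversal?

Tree insertion order: [46, 34, 32, 6, 17, 5]
Tree (level-order array): [46, 34, None, 32, None, 6, None, 5, 17]
BFS from the root, enqueuing left then right child of each popped node:
  queue [46] -> pop 46, enqueue [34], visited so far: [46]
  queue [34] -> pop 34, enqueue [32], visited so far: [46, 34]
  queue [32] -> pop 32, enqueue [6], visited so far: [46, 34, 32]
  queue [6] -> pop 6, enqueue [5, 17], visited so far: [46, 34, 32, 6]
  queue [5, 17] -> pop 5, enqueue [none], visited so far: [46, 34, 32, 6, 5]
  queue [17] -> pop 17, enqueue [none], visited so far: [46, 34, 32, 6, 5, 17]
Result: [46, 34, 32, 6, 5, 17]


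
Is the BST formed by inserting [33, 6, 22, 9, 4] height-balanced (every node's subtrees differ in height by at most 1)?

Tree (level-order array): [33, 6, None, 4, 22, None, None, 9]
Definition: a tree is height-balanced if, at every node, |h(left) - h(right)| <= 1 (empty subtree has height -1).
Bottom-up per-node check:
  node 4: h_left=-1, h_right=-1, diff=0 [OK], height=0
  node 9: h_left=-1, h_right=-1, diff=0 [OK], height=0
  node 22: h_left=0, h_right=-1, diff=1 [OK], height=1
  node 6: h_left=0, h_right=1, diff=1 [OK], height=2
  node 33: h_left=2, h_right=-1, diff=3 [FAIL (|2--1|=3 > 1)], height=3
Node 33 violates the condition: |2 - -1| = 3 > 1.
Result: Not balanced


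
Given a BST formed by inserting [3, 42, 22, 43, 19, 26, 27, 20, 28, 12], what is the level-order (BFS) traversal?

Tree insertion order: [3, 42, 22, 43, 19, 26, 27, 20, 28, 12]
Tree (level-order array): [3, None, 42, 22, 43, 19, 26, None, None, 12, 20, None, 27, None, None, None, None, None, 28]
BFS from the root, enqueuing left then right child of each popped node:
  queue [3] -> pop 3, enqueue [42], visited so far: [3]
  queue [42] -> pop 42, enqueue [22, 43], visited so far: [3, 42]
  queue [22, 43] -> pop 22, enqueue [19, 26], visited so far: [3, 42, 22]
  queue [43, 19, 26] -> pop 43, enqueue [none], visited so far: [3, 42, 22, 43]
  queue [19, 26] -> pop 19, enqueue [12, 20], visited so far: [3, 42, 22, 43, 19]
  queue [26, 12, 20] -> pop 26, enqueue [27], visited so far: [3, 42, 22, 43, 19, 26]
  queue [12, 20, 27] -> pop 12, enqueue [none], visited so far: [3, 42, 22, 43, 19, 26, 12]
  queue [20, 27] -> pop 20, enqueue [none], visited so far: [3, 42, 22, 43, 19, 26, 12, 20]
  queue [27] -> pop 27, enqueue [28], visited so far: [3, 42, 22, 43, 19, 26, 12, 20, 27]
  queue [28] -> pop 28, enqueue [none], visited so far: [3, 42, 22, 43, 19, 26, 12, 20, 27, 28]
Result: [3, 42, 22, 43, 19, 26, 12, 20, 27, 28]


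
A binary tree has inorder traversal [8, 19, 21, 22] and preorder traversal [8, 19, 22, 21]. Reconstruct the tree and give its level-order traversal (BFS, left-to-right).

Inorder:  [8, 19, 21, 22]
Preorder: [8, 19, 22, 21]
Algorithm: preorder visits root first, so consume preorder in order;
for each root, split the current inorder slice at that value into
left-subtree inorder and right-subtree inorder, then recurse.
Recursive splits:
  root=8; inorder splits into left=[], right=[19, 21, 22]
  root=19; inorder splits into left=[], right=[21, 22]
  root=22; inorder splits into left=[21], right=[]
  root=21; inorder splits into left=[], right=[]
Reconstructed level-order: [8, 19, 22, 21]


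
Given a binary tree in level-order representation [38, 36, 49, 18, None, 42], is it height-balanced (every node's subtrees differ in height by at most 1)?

Tree (level-order array): [38, 36, 49, 18, None, 42]
Definition: a tree is height-balanced if, at every node, |h(left) - h(right)| <= 1 (empty subtree has height -1).
Bottom-up per-node check:
  node 18: h_left=-1, h_right=-1, diff=0 [OK], height=0
  node 36: h_left=0, h_right=-1, diff=1 [OK], height=1
  node 42: h_left=-1, h_right=-1, diff=0 [OK], height=0
  node 49: h_left=0, h_right=-1, diff=1 [OK], height=1
  node 38: h_left=1, h_right=1, diff=0 [OK], height=2
All nodes satisfy the balance condition.
Result: Balanced


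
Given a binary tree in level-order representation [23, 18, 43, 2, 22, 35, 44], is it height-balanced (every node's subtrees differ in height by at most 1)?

Tree (level-order array): [23, 18, 43, 2, 22, 35, 44]
Definition: a tree is height-balanced if, at every node, |h(left) - h(right)| <= 1 (empty subtree has height -1).
Bottom-up per-node check:
  node 2: h_left=-1, h_right=-1, diff=0 [OK], height=0
  node 22: h_left=-1, h_right=-1, diff=0 [OK], height=0
  node 18: h_left=0, h_right=0, diff=0 [OK], height=1
  node 35: h_left=-1, h_right=-1, diff=0 [OK], height=0
  node 44: h_left=-1, h_right=-1, diff=0 [OK], height=0
  node 43: h_left=0, h_right=0, diff=0 [OK], height=1
  node 23: h_left=1, h_right=1, diff=0 [OK], height=2
All nodes satisfy the balance condition.
Result: Balanced


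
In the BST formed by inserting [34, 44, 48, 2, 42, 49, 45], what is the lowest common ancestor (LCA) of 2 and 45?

Tree insertion order: [34, 44, 48, 2, 42, 49, 45]
Tree (level-order array): [34, 2, 44, None, None, 42, 48, None, None, 45, 49]
In a BST, the LCA of p=2, q=45 is the first node v on the
root-to-leaf path with p <= v <= q (go left if both < v, right if both > v).
Walk from root:
  at 34: 2 <= 34 <= 45, this is the LCA
LCA = 34


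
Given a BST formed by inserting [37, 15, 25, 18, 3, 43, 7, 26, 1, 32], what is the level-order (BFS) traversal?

Tree insertion order: [37, 15, 25, 18, 3, 43, 7, 26, 1, 32]
Tree (level-order array): [37, 15, 43, 3, 25, None, None, 1, 7, 18, 26, None, None, None, None, None, None, None, 32]
BFS from the root, enqueuing left then right child of each popped node:
  queue [37] -> pop 37, enqueue [15, 43], visited so far: [37]
  queue [15, 43] -> pop 15, enqueue [3, 25], visited so far: [37, 15]
  queue [43, 3, 25] -> pop 43, enqueue [none], visited so far: [37, 15, 43]
  queue [3, 25] -> pop 3, enqueue [1, 7], visited so far: [37, 15, 43, 3]
  queue [25, 1, 7] -> pop 25, enqueue [18, 26], visited so far: [37, 15, 43, 3, 25]
  queue [1, 7, 18, 26] -> pop 1, enqueue [none], visited so far: [37, 15, 43, 3, 25, 1]
  queue [7, 18, 26] -> pop 7, enqueue [none], visited so far: [37, 15, 43, 3, 25, 1, 7]
  queue [18, 26] -> pop 18, enqueue [none], visited so far: [37, 15, 43, 3, 25, 1, 7, 18]
  queue [26] -> pop 26, enqueue [32], visited so far: [37, 15, 43, 3, 25, 1, 7, 18, 26]
  queue [32] -> pop 32, enqueue [none], visited so far: [37, 15, 43, 3, 25, 1, 7, 18, 26, 32]
Result: [37, 15, 43, 3, 25, 1, 7, 18, 26, 32]


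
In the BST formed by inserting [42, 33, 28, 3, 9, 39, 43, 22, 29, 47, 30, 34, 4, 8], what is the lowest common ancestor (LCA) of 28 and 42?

Tree insertion order: [42, 33, 28, 3, 9, 39, 43, 22, 29, 47, 30, 34, 4, 8]
Tree (level-order array): [42, 33, 43, 28, 39, None, 47, 3, 29, 34, None, None, None, None, 9, None, 30, None, None, 4, 22, None, None, None, 8]
In a BST, the LCA of p=28, q=42 is the first node v on the
root-to-leaf path with p <= v <= q (go left if both < v, right if both > v).
Walk from root:
  at 42: 28 <= 42 <= 42, this is the LCA
LCA = 42


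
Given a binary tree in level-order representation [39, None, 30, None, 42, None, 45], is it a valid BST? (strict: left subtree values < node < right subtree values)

Level-order array: [39, None, 30, None, 42, None, 45]
Validate using subtree bounds (lo, hi): at each node, require lo < value < hi,
then recurse left with hi=value and right with lo=value.
Preorder trace (stopping at first violation):
  at node 39 with bounds (-inf, +inf): OK
  at node 30 with bounds (39, +inf): VIOLATION
Node 30 violates its bound: not (39 < 30 < +inf).
Result: Not a valid BST


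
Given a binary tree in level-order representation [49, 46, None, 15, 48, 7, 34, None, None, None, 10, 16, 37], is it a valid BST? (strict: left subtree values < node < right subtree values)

Level-order array: [49, 46, None, 15, 48, 7, 34, None, None, None, 10, 16, 37]
Validate using subtree bounds (lo, hi): at each node, require lo < value < hi,
then recurse left with hi=value and right with lo=value.
Preorder trace (stopping at first violation):
  at node 49 with bounds (-inf, +inf): OK
  at node 46 with bounds (-inf, 49): OK
  at node 15 with bounds (-inf, 46): OK
  at node 7 with bounds (-inf, 15): OK
  at node 10 with bounds (7, 15): OK
  at node 34 with bounds (15, 46): OK
  at node 16 with bounds (15, 34): OK
  at node 37 with bounds (34, 46): OK
  at node 48 with bounds (46, 49): OK
No violation found at any node.
Result: Valid BST


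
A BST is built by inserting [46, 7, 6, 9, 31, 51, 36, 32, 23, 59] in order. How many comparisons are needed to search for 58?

Search path for 58: 46 -> 51 -> 59
Found: False
Comparisons: 3


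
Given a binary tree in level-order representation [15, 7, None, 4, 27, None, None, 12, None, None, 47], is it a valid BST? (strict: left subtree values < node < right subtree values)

Level-order array: [15, 7, None, 4, 27, None, None, 12, None, None, 47]
Validate using subtree bounds (lo, hi): at each node, require lo < value < hi,
then recurse left with hi=value and right with lo=value.
Preorder trace (stopping at first violation):
  at node 15 with bounds (-inf, +inf): OK
  at node 7 with bounds (-inf, 15): OK
  at node 4 with bounds (-inf, 7): OK
  at node 27 with bounds (7, 15): VIOLATION
Node 27 violates its bound: not (7 < 27 < 15).
Result: Not a valid BST


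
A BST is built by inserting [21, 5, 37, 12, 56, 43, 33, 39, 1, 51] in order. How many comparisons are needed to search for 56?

Search path for 56: 21 -> 37 -> 56
Found: True
Comparisons: 3


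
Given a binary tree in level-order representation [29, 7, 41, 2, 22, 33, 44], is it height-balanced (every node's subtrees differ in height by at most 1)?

Tree (level-order array): [29, 7, 41, 2, 22, 33, 44]
Definition: a tree is height-balanced if, at every node, |h(left) - h(right)| <= 1 (empty subtree has height -1).
Bottom-up per-node check:
  node 2: h_left=-1, h_right=-1, diff=0 [OK], height=0
  node 22: h_left=-1, h_right=-1, diff=0 [OK], height=0
  node 7: h_left=0, h_right=0, diff=0 [OK], height=1
  node 33: h_left=-1, h_right=-1, diff=0 [OK], height=0
  node 44: h_left=-1, h_right=-1, diff=0 [OK], height=0
  node 41: h_left=0, h_right=0, diff=0 [OK], height=1
  node 29: h_left=1, h_right=1, diff=0 [OK], height=2
All nodes satisfy the balance condition.
Result: Balanced


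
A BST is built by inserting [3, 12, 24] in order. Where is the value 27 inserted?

Starting tree (level order): [3, None, 12, None, 24]
Insertion path: 3 -> 12 -> 24
Result: insert 27 as right child of 24
Final tree (level order): [3, None, 12, None, 24, None, 27]


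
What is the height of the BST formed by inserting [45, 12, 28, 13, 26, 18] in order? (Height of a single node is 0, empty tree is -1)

Insertion order: [45, 12, 28, 13, 26, 18]
Tree (level-order array): [45, 12, None, None, 28, 13, None, None, 26, 18]
Compute height bottom-up (empty subtree = -1):
  height(18) = 1 + max(-1, -1) = 0
  height(26) = 1 + max(0, -1) = 1
  height(13) = 1 + max(-1, 1) = 2
  height(28) = 1 + max(2, -1) = 3
  height(12) = 1 + max(-1, 3) = 4
  height(45) = 1 + max(4, -1) = 5
Height = 5


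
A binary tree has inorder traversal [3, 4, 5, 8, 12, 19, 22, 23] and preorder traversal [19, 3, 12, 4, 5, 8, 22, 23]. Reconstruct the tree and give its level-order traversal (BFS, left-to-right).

Inorder:  [3, 4, 5, 8, 12, 19, 22, 23]
Preorder: [19, 3, 12, 4, 5, 8, 22, 23]
Algorithm: preorder visits root first, so consume preorder in order;
for each root, split the current inorder slice at that value into
left-subtree inorder and right-subtree inorder, then recurse.
Recursive splits:
  root=19; inorder splits into left=[3, 4, 5, 8, 12], right=[22, 23]
  root=3; inorder splits into left=[], right=[4, 5, 8, 12]
  root=12; inorder splits into left=[4, 5, 8], right=[]
  root=4; inorder splits into left=[], right=[5, 8]
  root=5; inorder splits into left=[], right=[8]
  root=8; inorder splits into left=[], right=[]
  root=22; inorder splits into left=[], right=[23]
  root=23; inorder splits into left=[], right=[]
Reconstructed level-order: [19, 3, 22, 12, 23, 4, 5, 8]


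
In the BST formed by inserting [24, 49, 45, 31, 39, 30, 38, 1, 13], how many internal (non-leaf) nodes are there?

Tree built from: [24, 49, 45, 31, 39, 30, 38, 1, 13]
Tree (level-order array): [24, 1, 49, None, 13, 45, None, None, None, 31, None, 30, 39, None, None, 38]
Rule: An internal node has at least one child.
Per-node child counts:
  node 24: 2 child(ren)
  node 1: 1 child(ren)
  node 13: 0 child(ren)
  node 49: 1 child(ren)
  node 45: 1 child(ren)
  node 31: 2 child(ren)
  node 30: 0 child(ren)
  node 39: 1 child(ren)
  node 38: 0 child(ren)
Matching nodes: [24, 1, 49, 45, 31, 39]
Count of internal (non-leaf) nodes: 6


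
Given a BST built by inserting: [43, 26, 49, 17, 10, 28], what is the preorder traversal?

Tree insertion order: [43, 26, 49, 17, 10, 28]
Tree (level-order array): [43, 26, 49, 17, 28, None, None, 10]
Preorder traversal: [43, 26, 17, 10, 28, 49]


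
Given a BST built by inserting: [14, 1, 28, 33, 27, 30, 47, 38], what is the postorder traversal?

Tree insertion order: [14, 1, 28, 33, 27, 30, 47, 38]
Tree (level-order array): [14, 1, 28, None, None, 27, 33, None, None, 30, 47, None, None, 38]
Postorder traversal: [1, 27, 30, 38, 47, 33, 28, 14]


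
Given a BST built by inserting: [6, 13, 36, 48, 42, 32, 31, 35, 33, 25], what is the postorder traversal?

Tree insertion order: [6, 13, 36, 48, 42, 32, 31, 35, 33, 25]
Tree (level-order array): [6, None, 13, None, 36, 32, 48, 31, 35, 42, None, 25, None, 33]
Postorder traversal: [25, 31, 33, 35, 32, 42, 48, 36, 13, 6]


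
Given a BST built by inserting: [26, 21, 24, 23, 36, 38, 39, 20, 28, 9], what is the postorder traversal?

Tree insertion order: [26, 21, 24, 23, 36, 38, 39, 20, 28, 9]
Tree (level-order array): [26, 21, 36, 20, 24, 28, 38, 9, None, 23, None, None, None, None, 39]
Postorder traversal: [9, 20, 23, 24, 21, 28, 39, 38, 36, 26]


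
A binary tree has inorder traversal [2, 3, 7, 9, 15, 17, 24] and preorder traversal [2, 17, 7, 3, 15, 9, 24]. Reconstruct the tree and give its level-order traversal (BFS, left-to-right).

Inorder:  [2, 3, 7, 9, 15, 17, 24]
Preorder: [2, 17, 7, 3, 15, 9, 24]
Algorithm: preorder visits root first, so consume preorder in order;
for each root, split the current inorder slice at that value into
left-subtree inorder and right-subtree inorder, then recurse.
Recursive splits:
  root=2; inorder splits into left=[], right=[3, 7, 9, 15, 17, 24]
  root=17; inorder splits into left=[3, 7, 9, 15], right=[24]
  root=7; inorder splits into left=[3], right=[9, 15]
  root=3; inorder splits into left=[], right=[]
  root=15; inorder splits into left=[9], right=[]
  root=9; inorder splits into left=[], right=[]
  root=24; inorder splits into left=[], right=[]
Reconstructed level-order: [2, 17, 7, 24, 3, 15, 9]


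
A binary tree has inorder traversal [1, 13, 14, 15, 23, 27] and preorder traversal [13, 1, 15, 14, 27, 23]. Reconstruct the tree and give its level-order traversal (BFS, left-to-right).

Inorder:  [1, 13, 14, 15, 23, 27]
Preorder: [13, 1, 15, 14, 27, 23]
Algorithm: preorder visits root first, so consume preorder in order;
for each root, split the current inorder slice at that value into
left-subtree inorder and right-subtree inorder, then recurse.
Recursive splits:
  root=13; inorder splits into left=[1], right=[14, 15, 23, 27]
  root=1; inorder splits into left=[], right=[]
  root=15; inorder splits into left=[14], right=[23, 27]
  root=14; inorder splits into left=[], right=[]
  root=27; inorder splits into left=[23], right=[]
  root=23; inorder splits into left=[], right=[]
Reconstructed level-order: [13, 1, 15, 14, 27, 23]


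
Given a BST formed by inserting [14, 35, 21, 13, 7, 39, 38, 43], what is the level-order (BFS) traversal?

Tree insertion order: [14, 35, 21, 13, 7, 39, 38, 43]
Tree (level-order array): [14, 13, 35, 7, None, 21, 39, None, None, None, None, 38, 43]
BFS from the root, enqueuing left then right child of each popped node:
  queue [14] -> pop 14, enqueue [13, 35], visited so far: [14]
  queue [13, 35] -> pop 13, enqueue [7], visited so far: [14, 13]
  queue [35, 7] -> pop 35, enqueue [21, 39], visited so far: [14, 13, 35]
  queue [7, 21, 39] -> pop 7, enqueue [none], visited so far: [14, 13, 35, 7]
  queue [21, 39] -> pop 21, enqueue [none], visited so far: [14, 13, 35, 7, 21]
  queue [39] -> pop 39, enqueue [38, 43], visited so far: [14, 13, 35, 7, 21, 39]
  queue [38, 43] -> pop 38, enqueue [none], visited so far: [14, 13, 35, 7, 21, 39, 38]
  queue [43] -> pop 43, enqueue [none], visited so far: [14, 13, 35, 7, 21, 39, 38, 43]
Result: [14, 13, 35, 7, 21, 39, 38, 43]


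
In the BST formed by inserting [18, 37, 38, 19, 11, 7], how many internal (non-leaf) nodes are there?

Tree built from: [18, 37, 38, 19, 11, 7]
Tree (level-order array): [18, 11, 37, 7, None, 19, 38]
Rule: An internal node has at least one child.
Per-node child counts:
  node 18: 2 child(ren)
  node 11: 1 child(ren)
  node 7: 0 child(ren)
  node 37: 2 child(ren)
  node 19: 0 child(ren)
  node 38: 0 child(ren)
Matching nodes: [18, 11, 37]
Count of internal (non-leaf) nodes: 3


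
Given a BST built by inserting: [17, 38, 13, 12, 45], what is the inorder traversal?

Tree insertion order: [17, 38, 13, 12, 45]
Tree (level-order array): [17, 13, 38, 12, None, None, 45]
Inorder traversal: [12, 13, 17, 38, 45]


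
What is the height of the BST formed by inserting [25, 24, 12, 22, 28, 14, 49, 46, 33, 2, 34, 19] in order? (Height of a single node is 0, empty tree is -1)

Insertion order: [25, 24, 12, 22, 28, 14, 49, 46, 33, 2, 34, 19]
Tree (level-order array): [25, 24, 28, 12, None, None, 49, 2, 22, 46, None, None, None, 14, None, 33, None, None, 19, None, 34]
Compute height bottom-up (empty subtree = -1):
  height(2) = 1 + max(-1, -1) = 0
  height(19) = 1 + max(-1, -1) = 0
  height(14) = 1 + max(-1, 0) = 1
  height(22) = 1 + max(1, -1) = 2
  height(12) = 1 + max(0, 2) = 3
  height(24) = 1 + max(3, -1) = 4
  height(34) = 1 + max(-1, -1) = 0
  height(33) = 1 + max(-1, 0) = 1
  height(46) = 1 + max(1, -1) = 2
  height(49) = 1 + max(2, -1) = 3
  height(28) = 1 + max(-1, 3) = 4
  height(25) = 1 + max(4, 4) = 5
Height = 5


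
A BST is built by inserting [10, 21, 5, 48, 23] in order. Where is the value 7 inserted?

Starting tree (level order): [10, 5, 21, None, None, None, 48, 23]
Insertion path: 10 -> 5
Result: insert 7 as right child of 5
Final tree (level order): [10, 5, 21, None, 7, None, 48, None, None, 23]


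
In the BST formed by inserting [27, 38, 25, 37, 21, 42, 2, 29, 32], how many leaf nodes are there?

Tree built from: [27, 38, 25, 37, 21, 42, 2, 29, 32]
Tree (level-order array): [27, 25, 38, 21, None, 37, 42, 2, None, 29, None, None, None, None, None, None, 32]
Rule: A leaf has 0 children.
Per-node child counts:
  node 27: 2 child(ren)
  node 25: 1 child(ren)
  node 21: 1 child(ren)
  node 2: 0 child(ren)
  node 38: 2 child(ren)
  node 37: 1 child(ren)
  node 29: 1 child(ren)
  node 32: 0 child(ren)
  node 42: 0 child(ren)
Matching nodes: [2, 32, 42]
Count of leaf nodes: 3


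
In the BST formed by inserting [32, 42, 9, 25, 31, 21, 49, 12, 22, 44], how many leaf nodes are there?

Tree built from: [32, 42, 9, 25, 31, 21, 49, 12, 22, 44]
Tree (level-order array): [32, 9, 42, None, 25, None, 49, 21, 31, 44, None, 12, 22]
Rule: A leaf has 0 children.
Per-node child counts:
  node 32: 2 child(ren)
  node 9: 1 child(ren)
  node 25: 2 child(ren)
  node 21: 2 child(ren)
  node 12: 0 child(ren)
  node 22: 0 child(ren)
  node 31: 0 child(ren)
  node 42: 1 child(ren)
  node 49: 1 child(ren)
  node 44: 0 child(ren)
Matching nodes: [12, 22, 31, 44]
Count of leaf nodes: 4


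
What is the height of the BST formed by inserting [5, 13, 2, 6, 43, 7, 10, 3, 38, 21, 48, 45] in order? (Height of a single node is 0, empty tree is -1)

Insertion order: [5, 13, 2, 6, 43, 7, 10, 3, 38, 21, 48, 45]
Tree (level-order array): [5, 2, 13, None, 3, 6, 43, None, None, None, 7, 38, 48, None, 10, 21, None, 45]
Compute height bottom-up (empty subtree = -1):
  height(3) = 1 + max(-1, -1) = 0
  height(2) = 1 + max(-1, 0) = 1
  height(10) = 1 + max(-1, -1) = 0
  height(7) = 1 + max(-1, 0) = 1
  height(6) = 1 + max(-1, 1) = 2
  height(21) = 1 + max(-1, -1) = 0
  height(38) = 1 + max(0, -1) = 1
  height(45) = 1 + max(-1, -1) = 0
  height(48) = 1 + max(0, -1) = 1
  height(43) = 1 + max(1, 1) = 2
  height(13) = 1 + max(2, 2) = 3
  height(5) = 1 + max(1, 3) = 4
Height = 4


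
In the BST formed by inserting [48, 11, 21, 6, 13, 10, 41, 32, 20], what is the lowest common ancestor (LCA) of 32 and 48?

Tree insertion order: [48, 11, 21, 6, 13, 10, 41, 32, 20]
Tree (level-order array): [48, 11, None, 6, 21, None, 10, 13, 41, None, None, None, 20, 32]
In a BST, the LCA of p=32, q=48 is the first node v on the
root-to-leaf path with p <= v <= q (go left if both < v, right if both > v).
Walk from root:
  at 48: 32 <= 48 <= 48, this is the LCA
LCA = 48


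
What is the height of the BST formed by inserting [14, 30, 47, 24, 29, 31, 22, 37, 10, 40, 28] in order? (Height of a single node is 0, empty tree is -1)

Insertion order: [14, 30, 47, 24, 29, 31, 22, 37, 10, 40, 28]
Tree (level-order array): [14, 10, 30, None, None, 24, 47, 22, 29, 31, None, None, None, 28, None, None, 37, None, None, None, 40]
Compute height bottom-up (empty subtree = -1):
  height(10) = 1 + max(-1, -1) = 0
  height(22) = 1 + max(-1, -1) = 0
  height(28) = 1 + max(-1, -1) = 0
  height(29) = 1 + max(0, -1) = 1
  height(24) = 1 + max(0, 1) = 2
  height(40) = 1 + max(-1, -1) = 0
  height(37) = 1 + max(-1, 0) = 1
  height(31) = 1 + max(-1, 1) = 2
  height(47) = 1 + max(2, -1) = 3
  height(30) = 1 + max(2, 3) = 4
  height(14) = 1 + max(0, 4) = 5
Height = 5


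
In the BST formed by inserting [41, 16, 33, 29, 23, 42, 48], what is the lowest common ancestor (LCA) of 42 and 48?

Tree insertion order: [41, 16, 33, 29, 23, 42, 48]
Tree (level-order array): [41, 16, 42, None, 33, None, 48, 29, None, None, None, 23]
In a BST, the LCA of p=42, q=48 is the first node v on the
root-to-leaf path with p <= v <= q (go left if both < v, right if both > v).
Walk from root:
  at 41: both 42 and 48 > 41, go right
  at 42: 42 <= 42 <= 48, this is the LCA
LCA = 42


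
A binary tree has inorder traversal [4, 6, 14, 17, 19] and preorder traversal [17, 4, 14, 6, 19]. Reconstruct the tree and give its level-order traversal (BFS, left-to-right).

Inorder:  [4, 6, 14, 17, 19]
Preorder: [17, 4, 14, 6, 19]
Algorithm: preorder visits root first, so consume preorder in order;
for each root, split the current inorder slice at that value into
left-subtree inorder and right-subtree inorder, then recurse.
Recursive splits:
  root=17; inorder splits into left=[4, 6, 14], right=[19]
  root=4; inorder splits into left=[], right=[6, 14]
  root=14; inorder splits into left=[6], right=[]
  root=6; inorder splits into left=[], right=[]
  root=19; inorder splits into left=[], right=[]
Reconstructed level-order: [17, 4, 19, 14, 6]


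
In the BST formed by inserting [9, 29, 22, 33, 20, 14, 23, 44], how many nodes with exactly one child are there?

Tree built from: [9, 29, 22, 33, 20, 14, 23, 44]
Tree (level-order array): [9, None, 29, 22, 33, 20, 23, None, 44, 14]
Rule: These are nodes with exactly 1 non-null child.
Per-node child counts:
  node 9: 1 child(ren)
  node 29: 2 child(ren)
  node 22: 2 child(ren)
  node 20: 1 child(ren)
  node 14: 0 child(ren)
  node 23: 0 child(ren)
  node 33: 1 child(ren)
  node 44: 0 child(ren)
Matching nodes: [9, 20, 33]
Count of nodes with exactly one child: 3


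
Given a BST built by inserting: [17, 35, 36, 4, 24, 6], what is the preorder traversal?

Tree insertion order: [17, 35, 36, 4, 24, 6]
Tree (level-order array): [17, 4, 35, None, 6, 24, 36]
Preorder traversal: [17, 4, 6, 35, 24, 36]


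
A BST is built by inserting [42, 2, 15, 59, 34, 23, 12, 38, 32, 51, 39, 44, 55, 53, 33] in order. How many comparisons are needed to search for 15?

Search path for 15: 42 -> 2 -> 15
Found: True
Comparisons: 3


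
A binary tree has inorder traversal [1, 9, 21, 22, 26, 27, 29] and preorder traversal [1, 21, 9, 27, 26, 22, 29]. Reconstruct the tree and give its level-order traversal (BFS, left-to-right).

Inorder:  [1, 9, 21, 22, 26, 27, 29]
Preorder: [1, 21, 9, 27, 26, 22, 29]
Algorithm: preorder visits root first, so consume preorder in order;
for each root, split the current inorder slice at that value into
left-subtree inorder and right-subtree inorder, then recurse.
Recursive splits:
  root=1; inorder splits into left=[], right=[9, 21, 22, 26, 27, 29]
  root=21; inorder splits into left=[9], right=[22, 26, 27, 29]
  root=9; inorder splits into left=[], right=[]
  root=27; inorder splits into left=[22, 26], right=[29]
  root=26; inorder splits into left=[22], right=[]
  root=22; inorder splits into left=[], right=[]
  root=29; inorder splits into left=[], right=[]
Reconstructed level-order: [1, 21, 9, 27, 26, 29, 22]


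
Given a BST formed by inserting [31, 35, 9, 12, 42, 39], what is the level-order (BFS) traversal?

Tree insertion order: [31, 35, 9, 12, 42, 39]
Tree (level-order array): [31, 9, 35, None, 12, None, 42, None, None, 39]
BFS from the root, enqueuing left then right child of each popped node:
  queue [31] -> pop 31, enqueue [9, 35], visited so far: [31]
  queue [9, 35] -> pop 9, enqueue [12], visited so far: [31, 9]
  queue [35, 12] -> pop 35, enqueue [42], visited so far: [31, 9, 35]
  queue [12, 42] -> pop 12, enqueue [none], visited so far: [31, 9, 35, 12]
  queue [42] -> pop 42, enqueue [39], visited so far: [31, 9, 35, 12, 42]
  queue [39] -> pop 39, enqueue [none], visited so far: [31, 9, 35, 12, 42, 39]
Result: [31, 9, 35, 12, 42, 39]


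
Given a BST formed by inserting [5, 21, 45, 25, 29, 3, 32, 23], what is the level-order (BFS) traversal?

Tree insertion order: [5, 21, 45, 25, 29, 3, 32, 23]
Tree (level-order array): [5, 3, 21, None, None, None, 45, 25, None, 23, 29, None, None, None, 32]
BFS from the root, enqueuing left then right child of each popped node:
  queue [5] -> pop 5, enqueue [3, 21], visited so far: [5]
  queue [3, 21] -> pop 3, enqueue [none], visited so far: [5, 3]
  queue [21] -> pop 21, enqueue [45], visited so far: [5, 3, 21]
  queue [45] -> pop 45, enqueue [25], visited so far: [5, 3, 21, 45]
  queue [25] -> pop 25, enqueue [23, 29], visited so far: [5, 3, 21, 45, 25]
  queue [23, 29] -> pop 23, enqueue [none], visited so far: [5, 3, 21, 45, 25, 23]
  queue [29] -> pop 29, enqueue [32], visited so far: [5, 3, 21, 45, 25, 23, 29]
  queue [32] -> pop 32, enqueue [none], visited so far: [5, 3, 21, 45, 25, 23, 29, 32]
Result: [5, 3, 21, 45, 25, 23, 29, 32]


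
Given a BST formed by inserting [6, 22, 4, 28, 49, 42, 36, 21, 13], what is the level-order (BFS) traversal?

Tree insertion order: [6, 22, 4, 28, 49, 42, 36, 21, 13]
Tree (level-order array): [6, 4, 22, None, None, 21, 28, 13, None, None, 49, None, None, 42, None, 36]
BFS from the root, enqueuing left then right child of each popped node:
  queue [6] -> pop 6, enqueue [4, 22], visited so far: [6]
  queue [4, 22] -> pop 4, enqueue [none], visited so far: [6, 4]
  queue [22] -> pop 22, enqueue [21, 28], visited so far: [6, 4, 22]
  queue [21, 28] -> pop 21, enqueue [13], visited so far: [6, 4, 22, 21]
  queue [28, 13] -> pop 28, enqueue [49], visited so far: [6, 4, 22, 21, 28]
  queue [13, 49] -> pop 13, enqueue [none], visited so far: [6, 4, 22, 21, 28, 13]
  queue [49] -> pop 49, enqueue [42], visited so far: [6, 4, 22, 21, 28, 13, 49]
  queue [42] -> pop 42, enqueue [36], visited so far: [6, 4, 22, 21, 28, 13, 49, 42]
  queue [36] -> pop 36, enqueue [none], visited so far: [6, 4, 22, 21, 28, 13, 49, 42, 36]
Result: [6, 4, 22, 21, 28, 13, 49, 42, 36]


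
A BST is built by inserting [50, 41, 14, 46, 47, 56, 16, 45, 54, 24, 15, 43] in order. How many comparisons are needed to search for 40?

Search path for 40: 50 -> 41 -> 14 -> 16 -> 24
Found: False
Comparisons: 5


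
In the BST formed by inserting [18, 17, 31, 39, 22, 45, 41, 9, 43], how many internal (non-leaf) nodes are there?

Tree built from: [18, 17, 31, 39, 22, 45, 41, 9, 43]
Tree (level-order array): [18, 17, 31, 9, None, 22, 39, None, None, None, None, None, 45, 41, None, None, 43]
Rule: An internal node has at least one child.
Per-node child counts:
  node 18: 2 child(ren)
  node 17: 1 child(ren)
  node 9: 0 child(ren)
  node 31: 2 child(ren)
  node 22: 0 child(ren)
  node 39: 1 child(ren)
  node 45: 1 child(ren)
  node 41: 1 child(ren)
  node 43: 0 child(ren)
Matching nodes: [18, 17, 31, 39, 45, 41]
Count of internal (non-leaf) nodes: 6


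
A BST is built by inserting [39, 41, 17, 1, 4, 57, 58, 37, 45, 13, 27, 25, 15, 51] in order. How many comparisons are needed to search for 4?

Search path for 4: 39 -> 17 -> 1 -> 4
Found: True
Comparisons: 4


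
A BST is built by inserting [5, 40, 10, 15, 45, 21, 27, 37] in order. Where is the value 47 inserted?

Starting tree (level order): [5, None, 40, 10, 45, None, 15, None, None, None, 21, None, 27, None, 37]
Insertion path: 5 -> 40 -> 45
Result: insert 47 as right child of 45
Final tree (level order): [5, None, 40, 10, 45, None, 15, None, 47, None, 21, None, None, None, 27, None, 37]


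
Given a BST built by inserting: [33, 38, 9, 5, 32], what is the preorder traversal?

Tree insertion order: [33, 38, 9, 5, 32]
Tree (level-order array): [33, 9, 38, 5, 32]
Preorder traversal: [33, 9, 5, 32, 38]


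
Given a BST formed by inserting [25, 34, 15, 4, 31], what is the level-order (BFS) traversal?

Tree insertion order: [25, 34, 15, 4, 31]
Tree (level-order array): [25, 15, 34, 4, None, 31]
BFS from the root, enqueuing left then right child of each popped node:
  queue [25] -> pop 25, enqueue [15, 34], visited so far: [25]
  queue [15, 34] -> pop 15, enqueue [4], visited so far: [25, 15]
  queue [34, 4] -> pop 34, enqueue [31], visited so far: [25, 15, 34]
  queue [4, 31] -> pop 4, enqueue [none], visited so far: [25, 15, 34, 4]
  queue [31] -> pop 31, enqueue [none], visited so far: [25, 15, 34, 4, 31]
Result: [25, 15, 34, 4, 31]


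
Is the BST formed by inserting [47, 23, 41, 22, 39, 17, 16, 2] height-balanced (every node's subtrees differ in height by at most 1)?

Tree (level-order array): [47, 23, None, 22, 41, 17, None, 39, None, 16, None, None, None, 2]
Definition: a tree is height-balanced if, at every node, |h(left) - h(right)| <= 1 (empty subtree has height -1).
Bottom-up per-node check:
  node 2: h_left=-1, h_right=-1, diff=0 [OK], height=0
  node 16: h_left=0, h_right=-1, diff=1 [OK], height=1
  node 17: h_left=1, h_right=-1, diff=2 [FAIL (|1--1|=2 > 1)], height=2
  node 22: h_left=2, h_right=-1, diff=3 [FAIL (|2--1|=3 > 1)], height=3
  node 39: h_left=-1, h_right=-1, diff=0 [OK], height=0
  node 41: h_left=0, h_right=-1, diff=1 [OK], height=1
  node 23: h_left=3, h_right=1, diff=2 [FAIL (|3-1|=2 > 1)], height=4
  node 47: h_left=4, h_right=-1, diff=5 [FAIL (|4--1|=5 > 1)], height=5
Node 17 violates the condition: |1 - -1| = 2 > 1.
Result: Not balanced


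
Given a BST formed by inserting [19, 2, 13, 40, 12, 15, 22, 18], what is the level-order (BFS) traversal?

Tree insertion order: [19, 2, 13, 40, 12, 15, 22, 18]
Tree (level-order array): [19, 2, 40, None, 13, 22, None, 12, 15, None, None, None, None, None, 18]
BFS from the root, enqueuing left then right child of each popped node:
  queue [19] -> pop 19, enqueue [2, 40], visited so far: [19]
  queue [2, 40] -> pop 2, enqueue [13], visited so far: [19, 2]
  queue [40, 13] -> pop 40, enqueue [22], visited so far: [19, 2, 40]
  queue [13, 22] -> pop 13, enqueue [12, 15], visited so far: [19, 2, 40, 13]
  queue [22, 12, 15] -> pop 22, enqueue [none], visited so far: [19, 2, 40, 13, 22]
  queue [12, 15] -> pop 12, enqueue [none], visited so far: [19, 2, 40, 13, 22, 12]
  queue [15] -> pop 15, enqueue [18], visited so far: [19, 2, 40, 13, 22, 12, 15]
  queue [18] -> pop 18, enqueue [none], visited so far: [19, 2, 40, 13, 22, 12, 15, 18]
Result: [19, 2, 40, 13, 22, 12, 15, 18]
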